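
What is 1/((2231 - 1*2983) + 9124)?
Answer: 1/8372 ≈ 0.00011945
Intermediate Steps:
1/((2231 - 1*2983) + 9124) = 1/((2231 - 2983) + 9124) = 1/(-752 + 9124) = 1/8372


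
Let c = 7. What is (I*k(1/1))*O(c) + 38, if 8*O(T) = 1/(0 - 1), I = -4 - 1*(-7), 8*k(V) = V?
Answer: 2429/64 ≈ 37.953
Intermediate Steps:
k(V) = V/8
I = 3 (I = -4 + 7 = 3)
O(T) = -1/8 (O(T) = 1/(8*(0 - 1)) = (1/8)/(-1) = (1/8)*(-1) = -1/8)
(I*k(1/1))*O(c) + 38 = (3*((1/8)/1))*(-1/8) + 38 = (3*((1/8)*1))*(-1/8) + 38 = (3*(1/8))*(-1/8) + 38 = (3/8)*(-1/8) + 38 = -3/64 + 38 = 2429/64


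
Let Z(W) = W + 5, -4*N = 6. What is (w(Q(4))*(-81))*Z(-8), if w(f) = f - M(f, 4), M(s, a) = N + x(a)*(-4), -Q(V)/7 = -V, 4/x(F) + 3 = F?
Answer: 22113/2 ≈ 11057.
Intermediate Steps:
x(F) = 4/(-3 + F)
Q(V) = 7*V (Q(V) = -(-7)*V = 7*V)
N = -3/2 (N = -¼*6 = -3/2 ≈ -1.5000)
M(s, a) = -3/2 - 16/(-3 + a) (M(s, a) = -3/2 + (4/(-3 + a))*(-4) = -3/2 - 16/(-3 + a))
Z(W) = 5 + W
w(f) = 35/2 + f (w(f) = f - (-23 - 3*4)/(2*(-3 + 4)) = f - (-23 - 12)/(2*1) = f - (-35)/2 = f - 1*(-35/2) = f + 35/2 = 35/2 + f)
(w(Q(4))*(-81))*Z(-8) = ((35/2 + 7*4)*(-81))*(5 - 8) = ((35/2 + 28)*(-81))*(-3) = ((91/2)*(-81))*(-3) = -7371/2*(-3) = 22113/2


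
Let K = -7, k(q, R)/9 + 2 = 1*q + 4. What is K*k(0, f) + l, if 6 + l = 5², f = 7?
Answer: -107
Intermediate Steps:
k(q, R) = 18 + 9*q (k(q, R) = -18 + 9*(1*q + 4) = -18 + 9*(q + 4) = -18 + 9*(4 + q) = -18 + (36 + 9*q) = 18 + 9*q)
l = 19 (l = -6 + 5² = -6 + 25 = 19)
K*k(0, f) + l = -7*(18 + 9*0) + 19 = -7*(18 + 0) + 19 = -7*18 + 19 = -126 + 19 = -107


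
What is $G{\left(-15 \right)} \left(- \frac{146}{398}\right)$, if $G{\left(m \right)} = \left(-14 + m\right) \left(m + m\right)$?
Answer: $- \frac{63510}{199} \approx -319.15$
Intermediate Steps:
$G{\left(m \right)} = 2 m \left(-14 + m\right)$ ($G{\left(m \right)} = \left(-14 + m\right) 2 m = 2 m \left(-14 + m\right)$)
$G{\left(-15 \right)} \left(- \frac{146}{398}\right) = 2 \left(-15\right) \left(-14 - 15\right) \left(- \frac{146}{398}\right) = 2 \left(-15\right) \left(-29\right) \left(\left(-146\right) \frac{1}{398}\right) = 870 \left(- \frac{73}{199}\right) = - \frac{63510}{199}$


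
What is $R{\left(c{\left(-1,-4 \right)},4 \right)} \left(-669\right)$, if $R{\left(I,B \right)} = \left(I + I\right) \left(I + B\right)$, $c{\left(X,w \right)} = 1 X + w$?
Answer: $-6690$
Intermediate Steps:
$c{\left(X,w \right)} = X + w$
$R{\left(I,B \right)} = 2 I \left(B + I\right)$
$R{\left(c{\left(-1,-4 \right)},4 \right)} \left(-669\right) = 2 \left(-1 - 4\right) \left(4 - 5\right) \left(-669\right) = 2 \left(-5\right) \left(4 - 5\right) \left(-669\right) = 2 \left(-5\right) \left(-1\right) \left(-669\right) = 10 \left(-669\right) = -6690$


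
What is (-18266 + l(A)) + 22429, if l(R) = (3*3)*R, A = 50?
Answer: 4613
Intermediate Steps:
l(R) = 9*R
(-18266 + l(A)) + 22429 = (-18266 + 9*50) + 22429 = (-18266 + 450) + 22429 = -17816 + 22429 = 4613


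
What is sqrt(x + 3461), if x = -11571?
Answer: I*sqrt(8110) ≈ 90.056*I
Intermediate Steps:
sqrt(x + 3461) = sqrt(-11571 + 3461) = sqrt(-8110) = I*sqrt(8110)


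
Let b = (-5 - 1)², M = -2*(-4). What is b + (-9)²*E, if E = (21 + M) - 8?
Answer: 1737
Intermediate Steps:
M = 8
E = 21 (E = (21 + 8) - 8 = 29 - 8 = 21)
b = 36 (b = (-6)² = 36)
b + (-9)²*E = 36 + (-9)²*21 = 36 + 81*21 = 36 + 1701 = 1737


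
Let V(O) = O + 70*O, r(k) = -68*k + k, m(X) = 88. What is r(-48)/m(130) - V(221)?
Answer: -172199/11 ≈ -15654.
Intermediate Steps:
r(k) = -67*k
V(O) = 71*O
r(-48)/m(130) - V(221) = -67*(-48)/88 - 71*221 = 3216*(1/88) - 1*15691 = 402/11 - 15691 = -172199/11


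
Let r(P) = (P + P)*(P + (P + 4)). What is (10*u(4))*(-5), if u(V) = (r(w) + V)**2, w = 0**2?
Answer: -800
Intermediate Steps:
w = 0
r(P) = 2*P*(4 + 2*P) (r(P) = (2*P)*(P + (4 + P)) = (2*P)*(4 + 2*P) = 2*P*(4 + 2*P))
u(V) = V**2 (u(V) = (4*0*(2 + 0) + V)**2 = (4*0*2 + V)**2 = (0 + V)**2 = V**2)
(10*u(4))*(-5) = (10*4**2)*(-5) = (10*16)*(-5) = 160*(-5) = -800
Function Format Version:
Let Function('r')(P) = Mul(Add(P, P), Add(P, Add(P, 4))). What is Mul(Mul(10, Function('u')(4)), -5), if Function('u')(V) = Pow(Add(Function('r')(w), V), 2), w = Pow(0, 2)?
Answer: -800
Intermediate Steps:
w = 0
Function('r')(P) = Mul(2, P, Add(4, Mul(2, P))) (Function('r')(P) = Mul(Mul(2, P), Add(P, Add(4, P))) = Mul(Mul(2, P), Add(4, Mul(2, P))) = Mul(2, P, Add(4, Mul(2, P))))
Function('u')(V) = Pow(V, 2) (Function('u')(V) = Pow(Add(Mul(4, 0, Add(2, 0)), V), 2) = Pow(Add(Mul(4, 0, 2), V), 2) = Pow(Add(0, V), 2) = Pow(V, 2))
Mul(Mul(10, Function('u')(4)), -5) = Mul(Mul(10, Pow(4, 2)), -5) = Mul(Mul(10, 16), -5) = Mul(160, -5) = -800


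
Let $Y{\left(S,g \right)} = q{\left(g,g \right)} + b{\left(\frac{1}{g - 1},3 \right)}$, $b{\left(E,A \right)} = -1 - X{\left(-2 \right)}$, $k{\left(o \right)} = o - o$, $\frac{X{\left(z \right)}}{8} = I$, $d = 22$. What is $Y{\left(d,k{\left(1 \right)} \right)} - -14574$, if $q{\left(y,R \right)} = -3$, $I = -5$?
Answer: $14610$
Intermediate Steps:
$X{\left(z \right)} = -40$ ($X{\left(z \right)} = 8 \left(-5\right) = -40$)
$k{\left(o \right)} = 0$
$b{\left(E,A \right)} = 39$ ($b{\left(E,A \right)} = -1 - -40 = -1 + 40 = 39$)
$Y{\left(S,g \right)} = 36$ ($Y{\left(S,g \right)} = -3 + 39 = 36$)
$Y{\left(d,k{\left(1 \right)} \right)} - -14574 = 36 - -14574 = 36 + 14574 = 14610$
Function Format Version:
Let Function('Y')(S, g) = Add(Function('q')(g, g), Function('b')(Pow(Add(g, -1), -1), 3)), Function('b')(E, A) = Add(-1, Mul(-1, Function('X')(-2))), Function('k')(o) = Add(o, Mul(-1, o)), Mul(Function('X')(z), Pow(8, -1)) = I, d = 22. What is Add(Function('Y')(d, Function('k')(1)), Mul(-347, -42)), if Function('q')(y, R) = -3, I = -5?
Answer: 14610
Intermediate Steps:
Function('X')(z) = -40 (Function('X')(z) = Mul(8, -5) = -40)
Function('k')(o) = 0
Function('b')(E, A) = 39 (Function('b')(E, A) = Add(-1, Mul(-1, -40)) = Add(-1, 40) = 39)
Function('Y')(S, g) = 36 (Function('Y')(S, g) = Add(-3, 39) = 36)
Add(Function('Y')(d, Function('k')(1)), Mul(-347, -42)) = Add(36, Mul(-347, -42)) = Add(36, 14574) = 14610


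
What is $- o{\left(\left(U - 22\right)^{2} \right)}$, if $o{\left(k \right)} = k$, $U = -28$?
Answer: $-2500$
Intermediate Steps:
$- o{\left(\left(U - 22\right)^{2} \right)} = - \left(-28 - 22\right)^{2} = - \left(-50\right)^{2} = \left(-1\right) 2500 = -2500$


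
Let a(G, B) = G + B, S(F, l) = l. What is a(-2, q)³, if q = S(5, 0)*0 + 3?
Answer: 1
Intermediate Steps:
q = 3 (q = 0*0 + 3 = 0 + 3 = 3)
a(G, B) = B + G
a(-2, q)³ = (3 - 2)³ = 1³ = 1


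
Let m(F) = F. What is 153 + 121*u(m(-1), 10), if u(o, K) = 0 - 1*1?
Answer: 32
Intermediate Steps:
u(o, K) = -1 (u(o, K) = 0 - 1 = -1)
153 + 121*u(m(-1), 10) = 153 + 121*(-1) = 153 - 121 = 32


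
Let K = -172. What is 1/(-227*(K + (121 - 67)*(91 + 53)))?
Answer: -1/1726108 ≈ -5.7934e-7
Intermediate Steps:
1/(-227*(K + (121 - 67)*(91 + 53))) = 1/(-227*(-172 + (121 - 67)*(91 + 53))) = 1/(-227*(-172 + 54*144)) = 1/(-227*(-172 + 7776)) = 1/(-227*7604) = 1/(-1726108) = -1/1726108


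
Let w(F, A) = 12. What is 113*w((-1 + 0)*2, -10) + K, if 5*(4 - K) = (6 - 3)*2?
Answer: 6794/5 ≈ 1358.8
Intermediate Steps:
K = 14/5 (K = 4 - (6 - 3)*2/5 = 4 - 3*2/5 = 4 - ⅕*6 = 4 - 6/5 = 14/5 ≈ 2.8000)
113*w((-1 + 0)*2, -10) + K = 113*12 + 14/5 = 1356 + 14/5 = 6794/5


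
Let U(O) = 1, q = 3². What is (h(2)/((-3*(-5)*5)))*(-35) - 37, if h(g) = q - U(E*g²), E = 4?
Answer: -611/15 ≈ -40.733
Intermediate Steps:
q = 9
h(g) = 8 (h(g) = 9 - 1*1 = 9 - 1 = 8)
(h(2)/((-3*(-5)*5)))*(-35) - 37 = (8/((-3*(-5)*5)))*(-35) - 37 = (8/((15*5)))*(-35) - 37 = (8/75)*(-35) - 37 = -56/15 - 37 = -611/15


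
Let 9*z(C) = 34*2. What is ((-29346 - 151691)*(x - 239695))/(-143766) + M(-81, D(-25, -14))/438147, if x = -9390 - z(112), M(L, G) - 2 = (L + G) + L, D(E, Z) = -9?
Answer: -19758225398025197/62990641602 ≈ -3.1367e+5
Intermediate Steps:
z(C) = 68/9 (z(C) = (34*2)/9 = (1/9)*68 = 68/9)
M(L, G) = 2 + G + 2*L (M(L, G) = 2 + ((L + G) + L) = 2 + ((G + L) + L) = 2 + (G + 2*L) = 2 + G + 2*L)
x = -84578/9 (x = -9390 - 1*68/9 = -9390 - 68/9 = -84578/9 ≈ -9397.6)
((-29346 - 151691)*(x - 239695))/(-143766) + M(-81, D(-25, -14))/438147 = ((-29346 - 151691)*(-84578/9 - 239695))/(-143766) + (2 - 9 + 2*(-81))/438147 = -181037*(-2241833/9)*(-1/143766) + (2 - 9 - 162)*(1/438147) = (405854720821/9)*(-1/143766) - 169*1/438147 = -405854720821/1293894 - 169/438147 = -19758225398025197/62990641602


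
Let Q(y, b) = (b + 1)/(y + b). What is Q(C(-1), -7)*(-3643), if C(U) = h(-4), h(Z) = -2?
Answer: -7286/3 ≈ -2428.7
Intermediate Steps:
C(U) = -2
Q(y, b) = (1 + b)/(b + y)
Q(C(-1), -7)*(-3643) = ((1 - 7)/(-7 - 2))*(-3643) = (-6/(-9))*(-3643) = -⅑*(-6)*(-3643) = (⅔)*(-3643) = -7286/3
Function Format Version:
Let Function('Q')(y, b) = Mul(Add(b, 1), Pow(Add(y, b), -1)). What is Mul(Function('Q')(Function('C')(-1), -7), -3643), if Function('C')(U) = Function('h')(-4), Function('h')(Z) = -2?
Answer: Rational(-7286, 3) ≈ -2428.7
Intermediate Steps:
Function('C')(U) = -2
Function('Q')(y, b) = Mul(Pow(Add(b, y), -1), Add(1, b)) (Function('Q')(y, b) = Mul(Add(1, b), Pow(Add(b, y), -1)) = Mul(Pow(Add(b, y), -1), Add(1, b)))
Mul(Function('Q')(Function('C')(-1), -7), -3643) = Mul(Mul(Pow(Add(-7, -2), -1), Add(1, -7)), -3643) = Mul(Mul(Pow(-9, -1), -6), -3643) = Mul(Mul(Rational(-1, 9), -6), -3643) = Mul(Rational(2, 3), -3643) = Rational(-7286, 3)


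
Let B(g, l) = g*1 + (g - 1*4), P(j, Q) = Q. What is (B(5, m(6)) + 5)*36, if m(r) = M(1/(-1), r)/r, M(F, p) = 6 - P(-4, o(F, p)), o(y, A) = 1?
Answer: 396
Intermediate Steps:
M(F, p) = 5 (M(F, p) = 6 - 1*1 = 6 - 1 = 5)
m(r) = 5/r
B(g, l) = -4 + 2*g (B(g, l) = g + (g - 4) = g + (-4 + g) = -4 + 2*g)
(B(5, m(6)) + 5)*36 = ((-4 + 2*5) + 5)*36 = ((-4 + 10) + 5)*36 = (6 + 5)*36 = 11*36 = 396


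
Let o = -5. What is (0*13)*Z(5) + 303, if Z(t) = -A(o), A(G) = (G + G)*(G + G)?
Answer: 303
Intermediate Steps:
A(G) = 4*G² (A(G) = (2*G)*(2*G) = 4*G²)
Z(t) = -100 (Z(t) = -4*(-5)² = -4*25 = -1*100 = -100)
(0*13)*Z(5) + 303 = (0*13)*(-100) + 303 = 0*(-100) + 303 = 0 + 303 = 303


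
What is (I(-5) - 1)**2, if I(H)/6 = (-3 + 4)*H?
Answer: 961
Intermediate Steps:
I(H) = 6*H (I(H) = 6*((-3 + 4)*H) = 6*(1*H) = 6*H)
(I(-5) - 1)**2 = (6*(-5) - 1)**2 = (-30 - 1)**2 = (-31)**2 = 961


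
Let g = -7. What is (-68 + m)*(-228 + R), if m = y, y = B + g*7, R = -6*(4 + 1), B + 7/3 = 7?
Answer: 28982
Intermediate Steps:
B = 14/3 (B = -7/3 + 7 = 14/3 ≈ 4.6667)
R = -30 (R = -6*5 = -30)
y = -133/3 (y = 14/3 - 7*7 = 14/3 - 49 = -133/3 ≈ -44.333)
m = -133/3 ≈ -44.333
(-68 + m)*(-228 + R) = (-68 - 133/3)*(-228 - 30) = -337/3*(-258) = 28982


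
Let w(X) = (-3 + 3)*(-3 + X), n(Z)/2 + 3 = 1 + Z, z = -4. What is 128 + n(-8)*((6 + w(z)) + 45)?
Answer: -892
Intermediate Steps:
n(Z) = -4 + 2*Z (n(Z) = -6 + 2*(1 + Z) = -6 + (2 + 2*Z) = -4 + 2*Z)
w(X) = 0 (w(X) = 0*(-3 + X) = 0)
128 + n(-8)*((6 + w(z)) + 45) = 128 + (-4 + 2*(-8))*((6 + 0) + 45) = 128 + (-4 - 16)*(6 + 45) = 128 - 20*51 = 128 - 1020 = -892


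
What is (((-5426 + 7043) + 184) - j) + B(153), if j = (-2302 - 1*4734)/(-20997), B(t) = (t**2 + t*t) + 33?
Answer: 1021539008/20997 ≈ 48652.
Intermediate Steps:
B(t) = 33 + 2*t**2 (B(t) = (t**2 + t**2) + 33 = 2*t**2 + 33 = 33 + 2*t**2)
j = 7036/20997 (j = (-2302 - 4734)*(-1/20997) = -7036*(-1/20997) = 7036/20997 ≈ 0.33510)
(((-5426 + 7043) + 184) - j) + B(153) = (((-5426 + 7043) + 184) - 1*7036/20997) + (33 + 2*153**2) = ((1617 + 184) - 7036/20997) + (33 + 2*23409) = (1801 - 7036/20997) + (33 + 46818) = 37808561/20997 + 46851 = 1021539008/20997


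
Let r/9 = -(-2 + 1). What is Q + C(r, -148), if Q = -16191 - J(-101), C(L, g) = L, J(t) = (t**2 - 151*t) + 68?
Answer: -41702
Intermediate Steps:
r = 9 (r = 9*(-(-2 + 1)) = 9*(-1*(-1)) = 9*1 = 9)
J(t) = 68 + t**2 - 151*t
Q = -41711 (Q = -16191 - (68 + (-101)**2 - 151*(-101)) = -16191 - (68 + 10201 + 15251) = -16191 - 1*25520 = -16191 - 25520 = -41711)
Q + C(r, -148) = -41711 + 9 = -41702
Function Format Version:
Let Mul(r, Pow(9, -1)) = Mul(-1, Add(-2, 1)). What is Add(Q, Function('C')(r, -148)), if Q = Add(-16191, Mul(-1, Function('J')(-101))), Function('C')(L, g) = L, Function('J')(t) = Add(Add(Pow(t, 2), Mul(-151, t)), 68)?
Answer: -41702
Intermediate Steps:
r = 9 (r = Mul(9, Mul(-1, Add(-2, 1))) = Mul(9, Mul(-1, -1)) = Mul(9, 1) = 9)
Function('J')(t) = Add(68, Pow(t, 2), Mul(-151, t))
Q = -41711 (Q = Add(-16191, Mul(-1, Add(68, Pow(-101, 2), Mul(-151, -101)))) = Add(-16191, Mul(-1, Add(68, 10201, 15251))) = Add(-16191, Mul(-1, 25520)) = Add(-16191, -25520) = -41711)
Add(Q, Function('C')(r, -148)) = Add(-41711, 9) = -41702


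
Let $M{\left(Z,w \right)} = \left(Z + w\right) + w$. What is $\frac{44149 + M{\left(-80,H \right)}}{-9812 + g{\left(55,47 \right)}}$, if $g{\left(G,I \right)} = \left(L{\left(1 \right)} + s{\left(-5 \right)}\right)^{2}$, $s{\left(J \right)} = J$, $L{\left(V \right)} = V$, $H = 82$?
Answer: $- \frac{44233}{9796} \approx -4.5154$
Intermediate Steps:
$M{\left(Z,w \right)} = Z + 2 w$
$g{\left(G,I \right)} = 16$ ($g{\left(G,I \right)} = \left(1 - 5\right)^{2} = \left(-4\right)^{2} = 16$)
$\frac{44149 + M{\left(-80,H \right)}}{-9812 + g{\left(55,47 \right)}} = \frac{44149 + \left(-80 + 2 \cdot 82\right)}{-9812 + 16} = \frac{44149 + \left(-80 + 164\right)}{-9796} = \left(44149 + 84\right) \left(- \frac{1}{9796}\right) = 44233 \left(- \frac{1}{9796}\right) = - \frac{44233}{9796}$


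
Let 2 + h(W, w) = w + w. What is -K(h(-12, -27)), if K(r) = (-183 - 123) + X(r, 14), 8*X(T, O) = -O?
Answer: 1231/4 ≈ 307.75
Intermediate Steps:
X(T, O) = -O/8 (X(T, O) = (-O)/8 = -O/8)
h(W, w) = -2 + 2*w (h(W, w) = -2 + (w + w) = -2 + 2*w)
K(r) = -1231/4 (K(r) = (-183 - 123) - ⅛*14 = -306 - 7/4 = -1231/4)
-K(h(-12, -27)) = -1*(-1231/4) = 1231/4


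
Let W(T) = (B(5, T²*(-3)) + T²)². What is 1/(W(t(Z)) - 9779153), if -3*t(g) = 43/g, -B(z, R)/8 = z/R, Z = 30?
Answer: -224307533610000/2192766421962402452399 ≈ -1.0229e-7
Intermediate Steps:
B(z, R) = -8*z/R
t(g) = -43/(3*g)
W(T) = (T² + 40/(3*T²))² (W(T) = (-8*5/T²*(-3) + T²)² = (-8*5/(-3*T²) + T²)² = (-8*5*(-1/(3*T²)) + T²)² = (40/(3*T²) + T²)² = (T² + 40/(3*T²))²)
1/(W(t(Z)) - 9779153) = 1/((40 + 3*(-43/3/30)⁴)²/(9*(-43/3/30)⁴) - 9779153) = 1/((40 + 3*(-43/3*1/30)⁴)²/(9*(-43/3*1/30)⁴) - 9779153) = 1/((40 + 3*(-43/90)⁴)²/(9*(-43/90)⁴) - 9779153) = 1/((⅑)*(65610000/3418801)*(40 + 3*(3418801/65610000))² - 9779153) = 1/((⅑)*(65610000/3418801)*(40 + 3418801/21870000)² - 9779153) = 1/((⅑)*(65610000/3418801)*(878218801/21870000)² - 9779153) = 1/((⅑)*(65610000/3418801)*(771268262429877601/478296900000000) - 9779153) = 1/(771268262429877601/224307533610000 - 9779153) = 1/(-2192766421962402452399/224307533610000) = -224307533610000/2192766421962402452399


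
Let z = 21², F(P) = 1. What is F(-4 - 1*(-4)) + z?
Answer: 442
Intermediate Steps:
z = 441
F(-4 - 1*(-4)) + z = 1 + 441 = 442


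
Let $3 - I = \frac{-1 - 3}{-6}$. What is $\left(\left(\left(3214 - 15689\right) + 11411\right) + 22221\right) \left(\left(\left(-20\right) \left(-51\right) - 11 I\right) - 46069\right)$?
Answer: $- \frac{2860934168}{3} \approx -9.5365 \cdot 10^{8}$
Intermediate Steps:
$I = \frac{7}{3}$ ($I = 3 - \frac{-1 - 3}{-6} = 3 - \left(-4\right) \left(- \frac{1}{6}\right) = 3 - \frac{2}{3} = \frac{7}{3} \approx 2.3333$)
$\left(\left(\left(3214 - 15689\right) + 11411\right) + 22221\right) \left(\left(\left(-20\right) \left(-51\right) - 11 I\right) - 46069\right) = \left(\left(\left(3214 - 15689\right) + 11411\right) + 22221\right) \left(\left(\left(-20\right) \left(-51\right) - \frac{77}{3}\right) - 46069\right) = \left(\left(-12475 + 11411\right) + 22221\right) \left(\left(1020 - \frac{77}{3}\right) - 46069\right) = \left(-1064 + 22221\right) \left(\frac{2983}{3} - 46069\right) = 21157 \left(- \frac{135224}{3}\right) = - \frac{2860934168}{3}$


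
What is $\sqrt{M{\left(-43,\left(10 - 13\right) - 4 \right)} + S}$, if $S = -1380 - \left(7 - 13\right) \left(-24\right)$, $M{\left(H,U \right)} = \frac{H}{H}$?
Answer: $i \sqrt{1523} \approx 39.026 i$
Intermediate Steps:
$M{\left(H,U \right)} = 1$
$S = -1524$ ($S = -1380 - \left(-6\right) \left(-24\right) = -1380 - 144 = -1524$)
$\sqrt{M{\left(-43,\left(10 - 13\right) - 4 \right)} + S} = \sqrt{1 - 1524} = \sqrt{-1523} = i \sqrt{1523}$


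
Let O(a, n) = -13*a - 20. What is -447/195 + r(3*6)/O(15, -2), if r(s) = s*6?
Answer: -7811/2795 ≈ -2.7946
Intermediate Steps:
O(a, n) = -20 - 13*a
r(s) = 6*s
-447/195 + r(3*6)/O(15, -2) = -447/195 + (6*(3*6))/(-20 - 13*15) = -447*1/195 + (6*18)/(-20 - 195) = -149/65 + 108/(-215) = -149/65 + 108*(-1/215) = -149/65 - 108/215 = -7811/2795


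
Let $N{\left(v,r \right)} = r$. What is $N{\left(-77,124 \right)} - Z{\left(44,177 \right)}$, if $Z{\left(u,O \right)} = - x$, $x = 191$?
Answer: $315$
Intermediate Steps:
$Z{\left(u,O \right)} = -191$ ($Z{\left(u,O \right)} = \left(-1\right) 191 = -191$)
$N{\left(-77,124 \right)} - Z{\left(44,177 \right)} = 124 - -191 = 124 + 191 = 315$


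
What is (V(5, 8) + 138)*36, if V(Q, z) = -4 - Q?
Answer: 4644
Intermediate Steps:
(V(5, 8) + 138)*36 = ((-4 - 1*5) + 138)*36 = ((-4 - 5) + 138)*36 = (-9 + 138)*36 = 129*36 = 4644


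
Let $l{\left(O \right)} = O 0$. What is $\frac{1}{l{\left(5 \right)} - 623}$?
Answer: $- \frac{1}{623} \approx -0.0016051$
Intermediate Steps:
$l{\left(O \right)} = 0$
$\frac{1}{l{\left(5 \right)} - 623} = \frac{1}{0 - 623} = \frac{1}{-623} = - \frac{1}{623}$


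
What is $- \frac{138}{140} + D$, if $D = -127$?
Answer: $- \frac{8959}{70} \approx -127.99$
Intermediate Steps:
$- \frac{138}{140} + D = - \frac{138}{140} - 127 = \left(-138\right) \frac{1}{140} - 127 = - \frac{69}{70} - 127 = - \frac{8959}{70}$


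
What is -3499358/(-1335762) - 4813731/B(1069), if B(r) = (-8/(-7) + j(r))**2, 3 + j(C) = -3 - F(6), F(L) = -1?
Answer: -1944860477908/6010929 ≈ -3.2355e+5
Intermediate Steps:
j(C) = -5 (j(C) = -3 + (-3 - 1*(-1)) = -3 + (-3 + 1) = -3 - 2 = -5)
B(r) = 729/49 (B(r) = (-8/(-7) - 5)**2 = (-8*(-1/7) - 5)**2 = (8/7 - 5)**2 = (-27/7)**2 = 729/49)
-3499358/(-1335762) - 4813731/B(1069) = -3499358/(-1335762) - 4813731/729/49 = -3499358*(-1/1335762) - 4813731*49/729 = 1749679/667881 - 26208091/81 = -1944860477908/6010929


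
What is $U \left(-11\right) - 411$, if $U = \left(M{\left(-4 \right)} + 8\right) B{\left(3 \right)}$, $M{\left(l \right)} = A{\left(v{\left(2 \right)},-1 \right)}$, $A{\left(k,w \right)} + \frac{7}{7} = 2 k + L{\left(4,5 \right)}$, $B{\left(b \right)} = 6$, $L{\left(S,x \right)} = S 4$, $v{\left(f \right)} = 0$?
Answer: $-1929$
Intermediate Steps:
$L{\left(S,x \right)} = 4 S$
$A{\left(k,w \right)} = 15 + 2 k$ ($A{\left(k,w \right)} = -1 + \left(2 k + 4 \cdot 4\right) = -1 + \left(2 k + 16\right) = -1 + \left(16 + 2 k\right) = 15 + 2 k$)
$M{\left(l \right)} = 15$ ($M{\left(l \right)} = 15 + 2 \cdot 0 = 15 + 0 = 15$)
$U = 138$ ($U = \left(15 + 8\right) 6 = 23 \cdot 6 = 138$)
$U \left(-11\right) - 411 = 138 \left(-11\right) - 411 = -1518 - 411 = -1929$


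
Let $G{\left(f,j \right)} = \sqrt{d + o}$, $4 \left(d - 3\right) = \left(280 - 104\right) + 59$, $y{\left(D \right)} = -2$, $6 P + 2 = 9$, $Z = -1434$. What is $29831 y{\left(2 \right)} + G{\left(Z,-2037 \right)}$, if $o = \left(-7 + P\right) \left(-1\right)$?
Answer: $-59662 + \frac{\sqrt{2433}}{6} \approx -59654.0$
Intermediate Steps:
$P = \frac{7}{6}$ ($P = - \frac{1}{3} + \frac{1}{6} \cdot 9 = - \frac{1}{3} + \frac{3}{2} = \frac{7}{6} \approx 1.1667$)
$d = \frac{247}{4}$ ($d = 3 + \frac{\left(280 - 104\right) + 59}{4} = 3 + \frac{176 + 59}{4} = 3 + \frac{1}{4} \cdot 235 = 3 + \frac{235}{4} = \frac{247}{4} \approx 61.75$)
$o = \frac{35}{6}$ ($o = \left(-7 + \frac{7}{6}\right) \left(-1\right) = \left(- \frac{35}{6}\right) \left(-1\right) = \frac{35}{6} \approx 5.8333$)
$G{\left(f,j \right)} = \frac{\sqrt{2433}}{6}$ ($G{\left(f,j \right)} = \sqrt{\frac{247}{4} + \frac{35}{6}} = \sqrt{\frac{811}{12}} = \frac{\sqrt{2433}}{6}$)
$29831 y{\left(2 \right)} + G{\left(Z,-2037 \right)} = 29831 \left(-2\right) + \frac{\sqrt{2433}}{6} = -59662 + \frac{\sqrt{2433}}{6}$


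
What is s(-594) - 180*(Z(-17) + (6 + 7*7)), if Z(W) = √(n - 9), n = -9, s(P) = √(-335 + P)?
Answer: -9900 + I*√929 - 540*I*√2 ≈ -9900.0 - 733.2*I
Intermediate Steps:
Z(W) = 3*I*√2 (Z(W) = √(-9 - 9) = √(-18) = 3*I*√2)
s(-594) - 180*(Z(-17) + (6 + 7*7)) = √(-335 - 594) - 180*(3*I*√2 + (6 + 7*7)) = √(-929) - 180*(3*I*√2 + (6 + 49)) = I*√929 - 180*(3*I*√2 + 55) = I*√929 - 180*(55 + 3*I*√2) = I*√929 - (9900 + 540*I*√2) = I*√929 + (-9900 - 540*I*√2) = -9900 + I*√929 - 540*I*√2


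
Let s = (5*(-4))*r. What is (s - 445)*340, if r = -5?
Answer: -117300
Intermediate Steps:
s = 100 (s = (5*(-4))*(-5) = -20*(-5) = 100)
(s - 445)*340 = (100 - 445)*340 = -345*340 = -117300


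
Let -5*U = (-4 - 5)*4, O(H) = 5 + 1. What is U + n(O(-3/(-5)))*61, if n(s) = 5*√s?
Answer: 36/5 + 305*√6 ≈ 754.29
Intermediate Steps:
O(H) = 6
U = 36/5 (U = -(-4 - 5)*4/5 = -(-9)*4/5 = -⅕*(-36) = 36/5 ≈ 7.2000)
U + n(O(-3/(-5)))*61 = 36/5 + (5*√6)*61 = 36/5 + 305*√6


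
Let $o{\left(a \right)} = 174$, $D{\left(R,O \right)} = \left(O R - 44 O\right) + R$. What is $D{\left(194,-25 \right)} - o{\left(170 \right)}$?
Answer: $-3730$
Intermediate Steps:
$D{\left(R,O \right)} = R - 44 O + O R$ ($D{\left(R,O \right)} = \left(- 44 O + O R\right) + R = R - 44 O + O R$)
$D{\left(194,-25 \right)} - o{\left(170 \right)} = \left(194 - -1100 - 4850\right) - 174 = \left(194 + 1100 - 4850\right) - 174 = -3556 - 174 = -3730$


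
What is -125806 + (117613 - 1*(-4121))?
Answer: -4072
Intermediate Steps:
-125806 + (117613 - 1*(-4121)) = -125806 + (117613 + 4121) = -125806 + 121734 = -4072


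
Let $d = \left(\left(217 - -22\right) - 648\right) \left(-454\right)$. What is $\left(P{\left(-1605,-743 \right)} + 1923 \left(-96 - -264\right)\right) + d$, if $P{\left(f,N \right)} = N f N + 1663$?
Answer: $-885528232$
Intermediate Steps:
$P{\left(f,N \right)} = 1663 + f N^{2}$ ($P{\left(f,N \right)} = f N^{2} + 1663 = 1663 + f N^{2}$)
$d = 185686$ ($d = \left(\left(217 + 22\right) - 648\right) \left(-454\right) = \left(239 - 648\right) \left(-454\right) = \left(-409\right) \left(-454\right) = 185686$)
$\left(P{\left(-1605,-743 \right)} + 1923 \left(-96 - -264\right)\right) + d = \left(\left(1663 - 1605 \left(-743\right)^{2}\right) + 1923 \left(-96 - -264\right)\right) + 185686 = \left(\left(1663 - 886038645\right) + 1923 \left(-96 + 264\right)\right) + 185686 = \left(\left(1663 - 886038645\right) + 1923 \cdot 168\right) + 185686 = \left(-886036982 + 323064\right) + 185686 = -885713918 + 185686 = -885528232$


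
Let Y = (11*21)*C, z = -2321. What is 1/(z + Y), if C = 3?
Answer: -1/1628 ≈ -0.00061425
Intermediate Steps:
Y = 693 (Y = (11*21)*3 = 231*3 = 693)
1/(z + Y) = 1/(-2321 + 693) = 1/(-1628) = -1/1628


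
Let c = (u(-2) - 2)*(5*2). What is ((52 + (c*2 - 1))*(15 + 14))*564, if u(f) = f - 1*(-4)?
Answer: 834156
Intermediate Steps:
u(f) = 4 + f (u(f) = f + 4 = 4 + f)
c = 0 (c = ((4 - 2) - 2)*(5*2) = (2 - 2)*10 = 0*10 = 0)
((52 + (c*2 - 1))*(15 + 14))*564 = ((52 + (0*2 - 1))*(15 + 14))*564 = ((52 + (0 - 1))*29)*564 = ((52 - 1)*29)*564 = (51*29)*564 = 1479*564 = 834156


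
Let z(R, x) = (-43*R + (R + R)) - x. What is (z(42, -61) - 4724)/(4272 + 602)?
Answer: -6385/4874 ≈ -1.3100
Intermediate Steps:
z(R, x) = -x - 41*R (z(R, x) = (-43*R + 2*R) - x = -41*R - x = -x - 41*R)
(z(42, -61) - 4724)/(4272 + 602) = ((-1*(-61) - 41*42) - 4724)/(4272 + 602) = ((61 - 1722) - 4724)/4874 = (-1661 - 4724)*(1/4874) = -6385*1/4874 = -6385/4874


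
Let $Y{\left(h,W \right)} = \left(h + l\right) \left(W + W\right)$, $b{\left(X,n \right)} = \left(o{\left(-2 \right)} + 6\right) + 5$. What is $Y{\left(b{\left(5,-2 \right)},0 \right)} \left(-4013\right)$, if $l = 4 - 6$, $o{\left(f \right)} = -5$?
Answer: $0$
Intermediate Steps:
$l = -2$ ($l = 4 - 6 = -2$)
$b{\left(X,n \right)} = 6$ ($b{\left(X,n \right)} = \left(-5 + 6\right) + 5 = 1 + 5 = 6$)
$Y{\left(h,W \right)} = 2 W \left(-2 + h\right)$ ($Y{\left(h,W \right)} = \left(h - 2\right) \left(W + W\right) = \left(-2 + h\right) 2 W = 2 W \left(-2 + h\right)$)
$Y{\left(b{\left(5,-2 \right)},0 \right)} \left(-4013\right) = 2 \cdot 0 \left(-2 + 6\right) \left(-4013\right) = 2 \cdot 0 \cdot 4 \left(-4013\right) = 0 \left(-4013\right) = 0$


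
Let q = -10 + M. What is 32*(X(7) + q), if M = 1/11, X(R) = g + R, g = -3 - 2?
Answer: -2784/11 ≈ -253.09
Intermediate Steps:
g = -5
X(R) = -5 + R
M = 1/11 ≈ 0.090909
q = -109/11 (q = -10 + 1/11 = -109/11 ≈ -9.9091)
32*(X(7) + q) = 32*((-5 + 7) - 109/11) = 32*(2 - 109/11) = 32*(-87/11) = -2784/11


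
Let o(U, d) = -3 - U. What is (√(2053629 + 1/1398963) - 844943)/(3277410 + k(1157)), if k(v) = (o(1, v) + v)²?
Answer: -844943/4606819 + 2*√1004788032811490766/6444769328697 ≈ -0.18310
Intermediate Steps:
k(v) = (-4 + v)² (k(v) = ((-3 - 1*1) + v)² = ((-3 - 1) + v)² = (-4 + v)²)
(√(2053629 + 1/1398963) - 844943)/(3277410 + k(1157)) = (√(2053629 + 1/1398963) - 844943)/(3277410 + (-4 + 1157)²) = (√(2053629 + 1/1398963) - 844943)/(3277410 + 1153²) = (√(2872950986728/1398963) - 844943)/(3277410 + 1329409) = (2*√1004788032811490766/1398963 - 844943)/4606819 = (-844943 + 2*√1004788032811490766/1398963)*(1/4606819) = -844943/4606819 + 2*√1004788032811490766/6444769328697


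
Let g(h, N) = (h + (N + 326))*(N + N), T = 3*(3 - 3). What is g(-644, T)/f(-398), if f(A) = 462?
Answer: 0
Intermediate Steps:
T = 0 (T = 3*0 = 0)
g(h, N) = 2*N*(326 + N + h) (g(h, N) = (h + (326 + N))*(2*N) = (326 + N + h)*(2*N) = 2*N*(326 + N + h))
g(-644, T)/f(-398) = (2*0*(326 + 0 - 644))/462 = (2*0*(-318))*(1/462) = 0*(1/462) = 0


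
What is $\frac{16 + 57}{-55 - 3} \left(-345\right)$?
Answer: $\frac{25185}{58} \approx 434.22$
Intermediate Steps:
$\frac{16 + 57}{-55 - 3} \left(-345\right) = \frac{73}{-58} \left(-345\right) = 73 \left(- \frac{1}{58}\right) \left(-345\right) = \left(- \frac{73}{58}\right) \left(-345\right) = \frac{25185}{58}$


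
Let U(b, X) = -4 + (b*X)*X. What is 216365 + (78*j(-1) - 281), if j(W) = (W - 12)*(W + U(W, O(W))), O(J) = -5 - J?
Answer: 237378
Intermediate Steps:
U(b, X) = -4 + b*X**2 (U(b, X) = -4 + (X*b)*X = -4 + b*X**2)
j(W) = (-12 + W)*(-4 + W + W*(-5 - W)**2) (j(W) = (W - 12)*(W + (-4 + W*(-5 - W)**2)) = (-12 + W)*(-4 + W + W*(-5 - W)**2))
216365 + (78*j(-1) - 281) = 216365 + (78*(48 + (-1)**4 - 316*(-1) - 94*(-1)**2 - 2*(-1)**3) - 281) = 216365 + (78*(48 + 1 + 316 - 94*1 - 2*(-1)) - 281) = 216365 + (78*(48 + 1 + 316 - 94 + 2) - 281) = 216365 + (78*273 - 281) = 216365 + (21294 - 281) = 216365 + 21013 = 237378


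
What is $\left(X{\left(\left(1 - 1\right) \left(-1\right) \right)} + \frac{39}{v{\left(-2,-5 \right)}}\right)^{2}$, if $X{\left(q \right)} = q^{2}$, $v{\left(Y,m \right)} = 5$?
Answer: $\frac{1521}{25} \approx 60.84$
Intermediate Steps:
$\left(X{\left(\left(1 - 1\right) \left(-1\right) \right)} + \frac{39}{v{\left(-2,-5 \right)}}\right)^{2} = \left(\left(\left(1 - 1\right) \left(-1\right)\right)^{2} + \frac{39}{5}\right)^{2} = \left(\left(0 \left(-1\right)\right)^{2} + 39 \cdot \frac{1}{5}\right)^{2} = \left(0^{2} + \frac{39}{5}\right)^{2} = \left(0 + \frac{39}{5}\right)^{2} = \left(\frac{39}{5}\right)^{2} = \frac{1521}{25}$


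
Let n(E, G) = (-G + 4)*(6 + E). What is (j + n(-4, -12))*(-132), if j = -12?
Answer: -2640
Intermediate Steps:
n(E, G) = (4 - G)*(6 + E)
(j + n(-4, -12))*(-132) = (-12 + (24 - 6*(-12) + 4*(-4) - 1*(-4)*(-12)))*(-132) = (-12 + (24 + 72 - 16 - 48))*(-132) = (-12 + 32)*(-132) = 20*(-132) = -2640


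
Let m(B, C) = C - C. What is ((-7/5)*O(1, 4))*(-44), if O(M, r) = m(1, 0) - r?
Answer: -1232/5 ≈ -246.40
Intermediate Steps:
m(B, C) = 0
O(M, r) = -r (O(M, r) = 0 - r = -r)
((-7/5)*O(1, 4))*(-44) = ((-7/5)*(-1*4))*(-44) = (-7*1/5*(-4))*(-44) = -7/5*(-4)*(-44) = (28/5)*(-44) = -1232/5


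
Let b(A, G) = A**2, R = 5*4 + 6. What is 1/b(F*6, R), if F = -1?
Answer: 1/36 ≈ 0.027778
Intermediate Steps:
R = 26 (R = 20 + 6 = 26)
1/b(F*6, R) = 1/((-1*6)**2) = 1/((-6)**2) = 1/36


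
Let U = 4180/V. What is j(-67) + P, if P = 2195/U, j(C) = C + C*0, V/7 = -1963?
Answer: -6088311/836 ≈ -7282.7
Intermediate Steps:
V = -13741 (V = 7*(-1963) = -13741)
U = -4180/13741 (U = 4180/(-13741) = 4180*(-1/13741) = -4180/13741 ≈ -0.30420)
j(C) = C (j(C) = C + 0 = C)
P = -6032299/836 (P = 2195/(-4180/13741) = 2195*(-13741/4180) = -6032299/836 ≈ -7215.7)
j(-67) + P = -67 - 6032299/836 = -6088311/836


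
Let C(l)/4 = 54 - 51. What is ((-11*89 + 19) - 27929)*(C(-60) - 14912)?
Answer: 430446100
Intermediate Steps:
C(l) = 12 (C(l) = 4*(54 - 51) = 4*3 = 12)
((-11*89 + 19) - 27929)*(C(-60) - 14912) = ((-11*89 + 19) - 27929)*(12 - 14912) = ((-979 + 19) - 27929)*(-14900) = (-960 - 27929)*(-14900) = -28889*(-14900) = 430446100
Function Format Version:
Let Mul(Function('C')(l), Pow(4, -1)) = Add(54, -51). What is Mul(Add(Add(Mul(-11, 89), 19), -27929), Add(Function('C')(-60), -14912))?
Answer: 430446100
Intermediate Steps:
Function('C')(l) = 12 (Function('C')(l) = Mul(4, Add(54, -51)) = Mul(4, 3) = 12)
Mul(Add(Add(Mul(-11, 89), 19), -27929), Add(Function('C')(-60), -14912)) = Mul(Add(Add(Mul(-11, 89), 19), -27929), Add(12, -14912)) = Mul(Add(Add(-979, 19), -27929), -14900) = Mul(Add(-960, -27929), -14900) = Mul(-28889, -14900) = 430446100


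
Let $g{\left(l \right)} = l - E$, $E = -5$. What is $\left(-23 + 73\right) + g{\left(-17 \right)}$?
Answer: $38$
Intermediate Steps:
$g{\left(l \right)} = 5 + l$ ($g{\left(l \right)} = l - -5 = l + 5 = 5 + l$)
$\left(-23 + 73\right) + g{\left(-17 \right)} = \left(-23 + 73\right) + \left(5 - 17\right) = 50 - 12 = 38$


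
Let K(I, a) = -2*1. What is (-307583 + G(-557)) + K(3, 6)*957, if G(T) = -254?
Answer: -309751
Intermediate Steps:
K(I, a) = -2
(-307583 + G(-557)) + K(3, 6)*957 = (-307583 - 254) - 2*957 = -307837 - 1914 = -309751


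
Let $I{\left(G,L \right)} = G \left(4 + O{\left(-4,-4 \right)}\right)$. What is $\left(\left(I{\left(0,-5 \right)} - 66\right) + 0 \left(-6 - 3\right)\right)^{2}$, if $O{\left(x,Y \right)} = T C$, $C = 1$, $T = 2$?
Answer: $4356$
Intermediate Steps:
$O{\left(x,Y \right)} = 2$ ($O{\left(x,Y \right)} = 2 \cdot 1 = 2$)
$I{\left(G,L \right)} = 6 G$ ($I{\left(G,L \right)} = G \left(4 + 2\right) = G 6 = 6 G$)
$\left(\left(I{\left(0,-5 \right)} - 66\right) + 0 \left(-6 - 3\right)\right)^{2} = \left(\left(6 \cdot 0 - 66\right) + 0 \left(-6 - 3\right)\right)^{2} = \left(\left(0 - 66\right) + 0 \left(-9\right)\right)^{2} = \left(-66 + 0\right)^{2} = \left(-66\right)^{2} = 4356$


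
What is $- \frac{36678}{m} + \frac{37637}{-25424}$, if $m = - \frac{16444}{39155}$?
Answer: $\frac{9127869058333}{104518064} \approx 87333.0$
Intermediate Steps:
$m = - \frac{16444}{39155}$ ($m = \left(-16444\right) \frac{1}{39155} = - \frac{16444}{39155} \approx -0.41997$)
$- \frac{36678}{m} + \frac{37637}{-25424} = - \frac{36678}{- \frac{16444}{39155}} + \frac{37637}{-25424} = \left(-36678\right) \left(- \frac{39155}{16444}\right) + 37637 \left(- \frac{1}{25424}\right) = \frac{718063545}{8222} - \frac{37637}{25424} = \frac{9127869058333}{104518064}$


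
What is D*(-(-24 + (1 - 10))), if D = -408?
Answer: -13464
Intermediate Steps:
D*(-(-24 + (1 - 10))) = -(-408)*(-24 + (1 - 10)) = -(-408)*(-24 - 9) = -(-408)*(-33) = -408*33 = -13464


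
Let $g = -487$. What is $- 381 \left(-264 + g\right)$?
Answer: $286131$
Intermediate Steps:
$- 381 \left(-264 + g\right) = - 381 \left(-264 - 487\right) = \left(-381\right) \left(-751\right) = 286131$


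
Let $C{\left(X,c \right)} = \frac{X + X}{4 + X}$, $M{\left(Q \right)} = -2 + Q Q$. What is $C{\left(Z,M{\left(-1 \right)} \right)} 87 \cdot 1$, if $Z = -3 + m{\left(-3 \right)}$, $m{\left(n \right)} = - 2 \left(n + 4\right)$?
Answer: $870$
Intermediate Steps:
$M{\left(Q \right)} = -2 + Q^{2}$
$m{\left(n \right)} = -8 - 2 n$ ($m{\left(n \right)} = - 2 \left(4 + n\right) = -8 - 2 n$)
$Z = -5$ ($Z = -3 - 2 = -5$)
$C{\left(X,c \right)} = \frac{2 X}{4 + X}$
$C{\left(Z,M{\left(-1 \right)} \right)} 87 \cdot 1 = 2 \left(-5\right) \frac{1}{4 - 5} \cdot 87 \cdot 1 = 2 \left(-5\right) \frac{1}{-1} \cdot 87 = 2 \left(-5\right) \left(-1\right) 87 = 10 \cdot 87 = 870$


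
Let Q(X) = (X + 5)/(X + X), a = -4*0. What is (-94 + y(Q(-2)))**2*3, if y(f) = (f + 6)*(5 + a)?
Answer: 220323/16 ≈ 13770.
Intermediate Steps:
a = 0
Q(X) = (5 + X)/(2*X) (Q(X) = (5 + X)/((2*X)) = (5 + X)*(1/(2*X)) = (5 + X)/(2*X))
y(f) = 30 + 5*f (y(f) = (f + 6)*(5 + 0) = (6 + f)*5 = 30 + 5*f)
(-94 + y(Q(-2)))**2*3 = (-94 + (30 + 5*((1/2)*(5 - 2)/(-2))))**2*3 = (-94 + (30 + 5*((1/2)*(-1/2)*3)))**2*3 = (-94 + (30 + 5*(-3/4)))**2*3 = (-94 + (30 - 15/4))**2*3 = (-94 + 105/4)**2*3 = (-271/4)**2*3 = (73441/16)*3 = 220323/16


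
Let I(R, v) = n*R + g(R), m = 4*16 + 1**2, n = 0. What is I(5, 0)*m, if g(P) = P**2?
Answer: 1625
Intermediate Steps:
m = 65 (m = 64 + 1 = 65)
I(R, v) = R**2 (I(R, v) = 0*R + R**2 = 0 + R**2 = R**2)
I(5, 0)*m = 5**2*65 = 25*65 = 1625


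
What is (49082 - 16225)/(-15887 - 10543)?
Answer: -32857/26430 ≈ -1.2432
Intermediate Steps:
(49082 - 16225)/(-15887 - 10543) = 32857/(-26430) = 32857*(-1/26430) = -32857/26430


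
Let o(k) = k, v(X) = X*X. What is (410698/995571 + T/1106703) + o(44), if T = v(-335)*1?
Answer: 605500133461/13602486573 ≈ 44.514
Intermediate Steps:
v(X) = X²
T = 112225 (T = (-335)²*1 = 112225*1 = 112225)
(410698/995571 + T/1106703) + o(44) = (410698/995571 + 112225/1106703) + 44 = 6990724249/13602486573 + 44 = 605500133461/13602486573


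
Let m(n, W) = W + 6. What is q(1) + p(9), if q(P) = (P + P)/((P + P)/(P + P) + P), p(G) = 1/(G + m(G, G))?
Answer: 25/24 ≈ 1.0417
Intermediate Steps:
m(n, W) = 6 + W
p(G) = 1/(6 + 2*G) (p(G) = 1/(G + (6 + G)) = 1/(6 + 2*G))
q(P) = 2*P/(1 + P) (q(P) = (2*P)/((2*P)/((2*P)) + P) = (2*P)/((2*P)*(1/(2*P)) + P) = (2*P)/(1 + P) = 2*P/(1 + P))
q(1) + p(9) = 2*1/(1 + 1) + 1/(2*(3 + 9)) = 2*1/2 + (½)/12 = 2*1*(½) + (½)*(1/12) = 1 + 1/24 = 25/24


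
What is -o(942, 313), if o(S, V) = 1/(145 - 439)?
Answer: 1/294 ≈ 0.0034014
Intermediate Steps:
o(S, V) = -1/294 (o(S, V) = 1/(-294) = -1/294)
-o(942, 313) = -1*(-1/294) = 1/294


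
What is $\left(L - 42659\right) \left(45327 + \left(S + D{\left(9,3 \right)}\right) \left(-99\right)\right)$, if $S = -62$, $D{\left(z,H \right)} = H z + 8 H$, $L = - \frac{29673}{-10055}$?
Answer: $- \frac{19908127445952}{10055} \approx -1.9799 \cdot 10^{9}$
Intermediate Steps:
$L = \frac{29673}{10055}$ ($L = \left(-29673\right) \left(- \frac{1}{10055}\right) = \frac{29673}{10055} \approx 2.9511$)
$D{\left(z,H \right)} = 8 H + H z$
$\left(L - 42659\right) \left(45327 + \left(S + D{\left(9,3 \right)}\right) \left(-99\right)\right) = \left(\frac{29673}{10055} - 42659\right) \left(45327 + \left(-62 + 3 \left(8 + 9\right)\right) \left(-99\right)\right) = - \frac{428906572 \left(45327 + \left(-62 + 3 \cdot 17\right) \left(-99\right)\right)}{10055} = - \frac{428906572 \left(45327 + \left(-62 + 51\right) \left(-99\right)\right)}{10055} = - \frac{428906572 \left(45327 - -1089\right)}{10055} = - \frac{428906572 \left(45327 + 1089\right)}{10055} = \left(- \frac{428906572}{10055}\right) 46416 = - \frac{19908127445952}{10055}$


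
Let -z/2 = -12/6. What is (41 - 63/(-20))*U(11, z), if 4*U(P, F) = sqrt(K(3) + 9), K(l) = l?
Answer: 883*sqrt(3)/40 ≈ 38.235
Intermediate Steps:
z = 4 (z = -(-24)/6 = -2*(-2) = 4)
U(P, F) = sqrt(3)/2 (U(P, F) = sqrt(3 + 9)/4 = sqrt(12)/4 = (2*sqrt(3))/4 = sqrt(3)/2)
(41 - 63/(-20))*U(11, z) = (41 - 63/(-20))*(sqrt(3)/2) = (41 - 63*(-1)/20)*(sqrt(3)/2) = (41 - 1*(-63/20))*(sqrt(3)/2) = (41 + 63/20)*(sqrt(3)/2) = 883*(sqrt(3)/2)/20 = 883*sqrt(3)/40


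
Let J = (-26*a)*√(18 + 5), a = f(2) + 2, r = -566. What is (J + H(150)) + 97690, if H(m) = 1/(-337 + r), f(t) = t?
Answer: 88214069/903 - 104*√23 ≈ 97191.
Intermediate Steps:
a = 4 (a = 2 + 2 = 4)
H(m) = -1/903 (H(m) = 1/(-337 - 566) = 1/(-903) = -1/903)
J = -104*√23 (J = (-26*4)*√(18 + 5) = -104*√23 ≈ -498.77)
(J + H(150)) + 97690 = (-104*√23 - 1/903) + 97690 = (-1/903 - 104*√23) + 97690 = 88214069/903 - 104*√23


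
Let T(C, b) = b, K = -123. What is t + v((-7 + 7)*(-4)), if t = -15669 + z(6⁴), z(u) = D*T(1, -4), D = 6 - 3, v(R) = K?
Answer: -15804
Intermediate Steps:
v(R) = -123
D = 3
z(u) = -12 (z(u) = 3*(-4) = -12)
t = -15681 (t = -15669 - 12 = -15681)
t + v((-7 + 7)*(-4)) = -15681 - 123 = -15804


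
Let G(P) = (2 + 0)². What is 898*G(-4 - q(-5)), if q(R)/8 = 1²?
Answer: 3592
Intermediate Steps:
q(R) = 8 (q(R) = 8*1² = 8*1 = 8)
G(P) = 4 (G(P) = 2² = 4)
898*G(-4 - q(-5)) = 898*4 = 3592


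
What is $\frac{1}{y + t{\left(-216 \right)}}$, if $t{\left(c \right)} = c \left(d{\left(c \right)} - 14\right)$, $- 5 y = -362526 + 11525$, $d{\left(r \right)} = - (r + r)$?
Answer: $- \frac{5}{100439} \approx -4.9781 \cdot 10^{-5}$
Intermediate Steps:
$d{\left(r \right)} = - 2 r$
$y = \frac{351001}{5}$ ($y = - \frac{-362526 + 11525}{5} = \left(- \frac{1}{5}\right) \left(-351001\right) = \frac{351001}{5} \approx 70200.0$)
$t{\left(c \right)} = c \left(-14 - 2 c\right)$ ($t{\left(c \right)} = c \left(- 2 c - 14\right) = c \left(-14 - 2 c\right)$)
$\frac{1}{y + t{\left(-216 \right)}} = \frac{1}{\frac{351001}{5} - - 432 \left(7 - 216\right)} = \frac{1}{\frac{351001}{5} - \left(-432\right) \left(-209\right)} = \frac{1}{\frac{351001}{5} - 90288} = \frac{1}{- \frac{100439}{5}} = - \frac{5}{100439}$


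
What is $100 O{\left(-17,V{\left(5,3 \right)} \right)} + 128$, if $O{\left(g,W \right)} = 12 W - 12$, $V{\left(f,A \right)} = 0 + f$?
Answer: $4928$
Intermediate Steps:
$V{\left(f,A \right)} = f$
$O{\left(g,W \right)} = -12 + 12 W$
$100 O{\left(-17,V{\left(5,3 \right)} \right)} + 128 = 100 \left(-12 + 12 \cdot 5\right) + 128 = 100 \left(-12 + 60\right) + 128 = 100 \cdot 48 + 128 = 4800 + 128 = 4928$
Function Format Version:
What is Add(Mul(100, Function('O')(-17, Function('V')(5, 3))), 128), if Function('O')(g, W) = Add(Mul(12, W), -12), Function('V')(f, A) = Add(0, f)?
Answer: 4928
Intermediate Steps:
Function('V')(f, A) = f
Function('O')(g, W) = Add(-12, Mul(12, W))
Add(Mul(100, Function('O')(-17, Function('V')(5, 3))), 128) = Add(Mul(100, Add(-12, Mul(12, 5))), 128) = Add(Mul(100, Add(-12, 60)), 128) = Add(Mul(100, 48), 128) = Add(4800, 128) = 4928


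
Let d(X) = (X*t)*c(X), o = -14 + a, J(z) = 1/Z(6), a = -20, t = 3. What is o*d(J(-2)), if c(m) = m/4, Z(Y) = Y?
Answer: -17/24 ≈ -0.70833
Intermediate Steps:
J(z) = ⅙ (J(z) = 1/6 = ⅙)
c(m) = m/4 (c(m) = m*(¼) = m/4)
o = -34 (o = -14 - 20 = -34)
d(X) = 3*X²/4 (d(X) = (X*3)*(X/4) = (3*X)*(X/4) = 3*X²/4)
o*d(J(-2)) = -51*(⅙)²/2 = -51/(2*36) = -34*1/48 = -17/24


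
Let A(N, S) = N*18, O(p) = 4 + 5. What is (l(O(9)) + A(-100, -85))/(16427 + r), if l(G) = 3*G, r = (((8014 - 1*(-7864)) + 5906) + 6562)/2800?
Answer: -2482200/23011973 ≈ -0.10787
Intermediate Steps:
O(p) = 9
A(N, S) = 18*N
r = 14173/1400 (r = (((8014 + 7864) + 5906) + 6562)*(1/2800) = ((15878 + 5906) + 6562)*(1/2800) = (21784 + 6562)*(1/2800) = 28346*(1/2800) = 14173/1400 ≈ 10.124)
(l(O(9)) + A(-100, -85))/(16427 + r) = (3*9 + 18*(-100))/(16427 + 14173/1400) = (27 - 1800)/(23011973/1400) = -1773*1400/23011973 = -2482200/23011973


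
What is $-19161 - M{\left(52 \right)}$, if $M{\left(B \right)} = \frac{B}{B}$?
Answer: $-19162$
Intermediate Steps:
$M{\left(B \right)} = 1$
$-19161 - M{\left(52 \right)} = -19161 - 1 = -19162$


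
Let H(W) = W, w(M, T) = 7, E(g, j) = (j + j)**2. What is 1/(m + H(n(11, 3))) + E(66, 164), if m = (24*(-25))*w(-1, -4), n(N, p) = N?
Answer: 450669375/4189 ≈ 1.0758e+5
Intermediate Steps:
E(g, j) = 4*j**2 (E(g, j) = (2*j)**2 = 4*j**2)
m = -4200 (m = (24*(-25))*7 = -600*7 = -4200)
1/(m + H(n(11, 3))) + E(66, 164) = 1/(-4200 + 11) + 4*164**2 = 1/(-4189) + 4*26896 = -1/4189 + 107584 = 450669375/4189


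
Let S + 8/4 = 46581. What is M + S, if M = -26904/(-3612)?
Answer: 14022521/301 ≈ 46586.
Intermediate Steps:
M = 2242/301 (M = -26904*(-1/3612) = 2242/301 ≈ 7.4485)
S = 46579 (S = -2 + 46581 = 46579)
M + S = 2242/301 + 46579 = 14022521/301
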